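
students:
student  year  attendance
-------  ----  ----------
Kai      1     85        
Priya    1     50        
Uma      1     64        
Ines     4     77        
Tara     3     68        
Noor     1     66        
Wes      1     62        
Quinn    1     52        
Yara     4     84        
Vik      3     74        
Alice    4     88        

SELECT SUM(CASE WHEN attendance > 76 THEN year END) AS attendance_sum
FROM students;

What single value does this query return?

student=Kai: ✓ → 1
student=Priya: ✗
student=Uma: ✗
student=Ines: ✓ → 4
student=Tara: ✗
student=Noor: ✗
student=Wes: ✗
student=Quinn: ✗
student=Yara: ✓ → 4
student=Vik: ✗
student=Alice: ✓ → 4
attendance_sum = 1 + 4 + 4 + 4 = 13

13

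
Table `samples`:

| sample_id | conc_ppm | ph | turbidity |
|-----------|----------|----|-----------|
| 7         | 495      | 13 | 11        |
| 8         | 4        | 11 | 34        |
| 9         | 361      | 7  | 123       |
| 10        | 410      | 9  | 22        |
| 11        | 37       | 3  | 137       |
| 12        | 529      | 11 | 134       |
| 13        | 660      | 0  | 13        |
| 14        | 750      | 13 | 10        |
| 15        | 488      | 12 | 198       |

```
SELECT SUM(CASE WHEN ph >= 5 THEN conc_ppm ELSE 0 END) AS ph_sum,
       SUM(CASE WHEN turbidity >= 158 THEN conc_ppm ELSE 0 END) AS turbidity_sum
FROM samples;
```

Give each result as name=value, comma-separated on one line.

ph_sum=3037, turbidity_sum=488

[ph_sum: ph >= 5]
sample_id=7: ✓ → 495
sample_id=8: ✓ → 4
sample_id=9: ✓ → 361
sample_id=10: ✓ → 410
sample_id=11: ✗
sample_id=12: ✓ → 529
sample_id=13: ✗
sample_id=14: ✓ → 750
sample_id=15: ✓ → 488
ph_sum = 495 + 4 + 361 + 410 + 529 + 750 + 488 = 3037
—
[turbidity_sum: turbidity >= 158]
sample_id=7: ✗
sample_id=8: ✗
sample_id=9: ✗
sample_id=10: ✗
sample_id=11: ✗
sample_id=12: ✗
sample_id=13: ✗
sample_id=14: ✗
sample_id=15: ✓ → 488
turbidity_sum = 488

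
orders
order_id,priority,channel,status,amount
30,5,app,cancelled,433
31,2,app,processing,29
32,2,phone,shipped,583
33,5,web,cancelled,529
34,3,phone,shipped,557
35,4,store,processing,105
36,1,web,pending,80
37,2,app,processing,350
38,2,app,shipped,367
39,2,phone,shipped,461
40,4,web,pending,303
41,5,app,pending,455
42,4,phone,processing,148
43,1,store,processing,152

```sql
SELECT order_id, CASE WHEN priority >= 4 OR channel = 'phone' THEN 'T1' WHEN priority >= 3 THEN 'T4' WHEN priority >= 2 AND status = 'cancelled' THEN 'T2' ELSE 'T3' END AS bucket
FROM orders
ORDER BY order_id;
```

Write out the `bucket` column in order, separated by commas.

T1, T3, T1, T1, T1, T1, T3, T3, T3, T1, T1, T1, T1, T3

order_id=30: priority >= 4 OR channel = 'phone' → T1
order_id=31: ELSE → T3
order_id=32: priority >= 4 OR channel = 'phone' → T1
order_id=33: priority >= 4 OR channel = 'phone' → T1
order_id=34: priority >= 4 OR channel = 'phone' → T1
order_id=35: priority >= 4 OR channel = 'phone' → T1
order_id=36: ELSE → T3
order_id=37: ELSE → T3
order_id=38: ELSE → T3
order_id=39: priority >= 4 OR channel = 'phone' → T1
order_id=40: priority >= 4 OR channel = 'phone' → T1
order_id=41: priority >= 4 OR channel = 'phone' → T1
order_id=42: priority >= 4 OR channel = 'phone' → T1
order_id=43: ELSE → T3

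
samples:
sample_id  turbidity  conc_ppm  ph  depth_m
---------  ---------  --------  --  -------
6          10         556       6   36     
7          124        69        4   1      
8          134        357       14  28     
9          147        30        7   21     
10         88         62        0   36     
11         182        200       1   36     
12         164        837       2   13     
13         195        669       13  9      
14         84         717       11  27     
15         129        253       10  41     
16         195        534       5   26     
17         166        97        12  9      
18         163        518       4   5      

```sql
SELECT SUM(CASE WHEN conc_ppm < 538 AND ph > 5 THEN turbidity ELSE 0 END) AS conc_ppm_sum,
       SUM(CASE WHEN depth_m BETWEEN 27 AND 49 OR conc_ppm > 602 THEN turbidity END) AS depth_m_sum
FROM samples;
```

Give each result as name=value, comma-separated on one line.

conc_ppm_sum=576, depth_m_sum=986

[conc_ppm_sum: conc_ppm < 538 AND ph > 5]
sample_id=6: ✗
sample_id=7: ✗
sample_id=8: ✓ → 134
sample_id=9: ✓ → 147
sample_id=10: ✗
sample_id=11: ✗
sample_id=12: ✗
sample_id=13: ✗
sample_id=14: ✗
sample_id=15: ✓ → 129
sample_id=16: ✗
sample_id=17: ✓ → 166
sample_id=18: ✗
conc_ppm_sum = 134 + 147 + 129 + 166 = 576
—
[depth_m_sum: depth_m BETWEEN 27 AND 49 OR conc_ppm > 602]
sample_id=6: ✓ → 10
sample_id=7: ✗
sample_id=8: ✓ → 134
sample_id=9: ✗
sample_id=10: ✓ → 88
sample_id=11: ✓ → 182
sample_id=12: ✓ → 164
sample_id=13: ✓ → 195
sample_id=14: ✓ → 84
sample_id=15: ✓ → 129
sample_id=16: ✗
sample_id=17: ✗
sample_id=18: ✗
depth_m_sum = 10 + 134 + 88 + 182 + 164 + 195 + 84 + 129 = 986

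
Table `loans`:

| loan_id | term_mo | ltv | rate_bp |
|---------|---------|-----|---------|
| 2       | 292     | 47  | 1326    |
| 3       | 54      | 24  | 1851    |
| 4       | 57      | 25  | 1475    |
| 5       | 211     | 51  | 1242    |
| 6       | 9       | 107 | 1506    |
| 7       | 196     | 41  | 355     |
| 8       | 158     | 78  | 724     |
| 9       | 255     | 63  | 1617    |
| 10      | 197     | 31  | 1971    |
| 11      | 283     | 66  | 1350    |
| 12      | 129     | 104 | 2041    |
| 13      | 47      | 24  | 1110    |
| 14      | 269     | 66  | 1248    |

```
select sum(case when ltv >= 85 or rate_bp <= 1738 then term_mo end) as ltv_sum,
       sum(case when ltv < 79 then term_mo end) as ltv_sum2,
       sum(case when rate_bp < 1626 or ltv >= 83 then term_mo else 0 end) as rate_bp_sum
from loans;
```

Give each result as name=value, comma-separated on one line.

[ltv_sum: ltv >= 85 or rate_bp <= 1738]
loan_id=2: ✓ → 292
loan_id=3: ✗
loan_id=4: ✓ → 57
loan_id=5: ✓ → 211
loan_id=6: ✓ → 9
loan_id=7: ✓ → 196
loan_id=8: ✓ → 158
loan_id=9: ✓ → 255
loan_id=10: ✗
loan_id=11: ✓ → 283
loan_id=12: ✓ → 129
loan_id=13: ✓ → 47
loan_id=14: ✓ → 269
ltv_sum = 292 + 57 + 211 + 9 + 196 + 158 + 255 + 283 + 129 + 47 + 269 = 1906
—
[ltv_sum2: ltv < 79]
loan_id=2: ✓ → 292
loan_id=3: ✓ → 54
loan_id=4: ✓ → 57
loan_id=5: ✓ → 211
loan_id=6: ✗
loan_id=7: ✓ → 196
loan_id=8: ✓ → 158
loan_id=9: ✓ → 255
loan_id=10: ✓ → 197
loan_id=11: ✓ → 283
loan_id=12: ✗
loan_id=13: ✓ → 47
loan_id=14: ✓ → 269
ltv_sum2 = 292 + 54 + 57 + 211 + 196 + 158 + 255 + 197 + 283 + 47 + 269 = 2019
—
[rate_bp_sum: rate_bp < 1626 or ltv >= 83]
loan_id=2: ✓ → 292
loan_id=3: ✗
loan_id=4: ✓ → 57
loan_id=5: ✓ → 211
loan_id=6: ✓ → 9
loan_id=7: ✓ → 196
loan_id=8: ✓ → 158
loan_id=9: ✓ → 255
loan_id=10: ✗
loan_id=11: ✓ → 283
loan_id=12: ✓ → 129
loan_id=13: ✓ → 47
loan_id=14: ✓ → 269
rate_bp_sum = 292 + 57 + 211 + 9 + 196 + 158 + 255 + 283 + 129 + 47 + 269 = 1906

ltv_sum=1906, ltv_sum2=2019, rate_bp_sum=1906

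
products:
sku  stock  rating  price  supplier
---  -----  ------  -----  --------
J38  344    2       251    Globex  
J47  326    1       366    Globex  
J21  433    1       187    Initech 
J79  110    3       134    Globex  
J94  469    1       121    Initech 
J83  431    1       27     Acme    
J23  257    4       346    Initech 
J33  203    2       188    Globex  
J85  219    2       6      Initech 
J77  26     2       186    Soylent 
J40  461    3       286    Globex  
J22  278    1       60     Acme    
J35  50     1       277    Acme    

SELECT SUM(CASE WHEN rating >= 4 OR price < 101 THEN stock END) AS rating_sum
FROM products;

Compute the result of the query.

1185

sku=J38: ✗
sku=J47: ✗
sku=J21: ✗
sku=J79: ✗
sku=J94: ✗
sku=J83: ✓ → 431
sku=J23: ✓ → 257
sku=J33: ✗
sku=J85: ✓ → 219
sku=J77: ✗
sku=J40: ✗
sku=J22: ✓ → 278
sku=J35: ✗
rating_sum = 431 + 257 + 219 + 278 = 1185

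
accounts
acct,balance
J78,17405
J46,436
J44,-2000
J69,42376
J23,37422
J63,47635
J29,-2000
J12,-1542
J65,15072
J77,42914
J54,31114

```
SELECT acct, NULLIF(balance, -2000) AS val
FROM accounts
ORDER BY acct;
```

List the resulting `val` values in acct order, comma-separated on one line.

-1542, 37422, NULL, NULL, 436, 31114, 47635, 15072, 42376, 42914, 17405

acct=J12: balance=-1542 vs -2000: differ → -1542
acct=J23: balance=37422 vs -2000: differ → 37422
acct=J29: balance=-2000 vs -2000: equal → NULL
acct=J44: balance=-2000 vs -2000: equal → NULL
acct=J46: balance=436 vs -2000: differ → 436
acct=J54: balance=31114 vs -2000: differ → 31114
acct=J63: balance=47635 vs -2000: differ → 47635
acct=J65: balance=15072 vs -2000: differ → 15072
acct=J69: balance=42376 vs -2000: differ → 42376
acct=J77: balance=42914 vs -2000: differ → 42914
acct=J78: balance=17405 vs -2000: differ → 17405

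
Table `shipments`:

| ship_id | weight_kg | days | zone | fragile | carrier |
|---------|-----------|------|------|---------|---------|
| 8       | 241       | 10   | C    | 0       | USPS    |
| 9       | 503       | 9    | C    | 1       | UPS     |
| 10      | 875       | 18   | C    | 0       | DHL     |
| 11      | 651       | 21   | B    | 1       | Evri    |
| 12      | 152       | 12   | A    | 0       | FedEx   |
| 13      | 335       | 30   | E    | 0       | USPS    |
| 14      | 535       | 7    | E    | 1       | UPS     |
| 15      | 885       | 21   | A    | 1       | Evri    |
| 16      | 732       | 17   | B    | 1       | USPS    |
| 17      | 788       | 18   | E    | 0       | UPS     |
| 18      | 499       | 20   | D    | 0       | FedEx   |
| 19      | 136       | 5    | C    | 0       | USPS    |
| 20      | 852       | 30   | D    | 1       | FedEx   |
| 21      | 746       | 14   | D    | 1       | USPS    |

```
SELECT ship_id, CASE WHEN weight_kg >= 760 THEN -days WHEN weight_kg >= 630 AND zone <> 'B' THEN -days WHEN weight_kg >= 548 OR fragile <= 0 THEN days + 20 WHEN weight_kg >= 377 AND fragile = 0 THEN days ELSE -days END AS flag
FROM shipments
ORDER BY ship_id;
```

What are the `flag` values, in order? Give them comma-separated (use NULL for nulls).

30, -9, -18, 41, 32, 50, -7, -21, 37, -18, 40, 25, -30, -14

ship_id=8: weight_kg >= 548 OR fragile <= 0 → 30
ship_id=9: ELSE → -9
ship_id=10: weight_kg >= 760 → -18
ship_id=11: weight_kg >= 548 OR fragile <= 0 → 41
ship_id=12: weight_kg >= 548 OR fragile <= 0 → 32
ship_id=13: weight_kg >= 548 OR fragile <= 0 → 50
ship_id=14: ELSE → -7
ship_id=15: weight_kg >= 760 → -21
ship_id=16: weight_kg >= 548 OR fragile <= 0 → 37
ship_id=17: weight_kg >= 760 → -18
ship_id=18: weight_kg >= 548 OR fragile <= 0 → 40
ship_id=19: weight_kg >= 548 OR fragile <= 0 → 25
ship_id=20: weight_kg >= 760 → -30
ship_id=21: weight_kg >= 630 AND zone <> 'B' → -14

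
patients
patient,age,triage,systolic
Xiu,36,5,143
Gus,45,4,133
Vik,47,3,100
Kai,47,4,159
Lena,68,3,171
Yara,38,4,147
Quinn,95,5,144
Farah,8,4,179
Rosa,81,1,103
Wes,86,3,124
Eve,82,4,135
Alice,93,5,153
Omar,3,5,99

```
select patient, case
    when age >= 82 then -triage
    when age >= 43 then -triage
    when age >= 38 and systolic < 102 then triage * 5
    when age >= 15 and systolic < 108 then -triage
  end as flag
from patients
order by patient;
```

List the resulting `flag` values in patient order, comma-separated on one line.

-5, -4, NULL, -4, -4, -3, NULL, -5, -1, -3, -3, NULL, NULL

patient=Alice: age >= 82 → -5
patient=Eve: age >= 82 → -4
patient=Farah: (no match → NULL) → NULL
patient=Gus: age >= 43 → -4
patient=Kai: age >= 43 → -4
patient=Lena: age >= 43 → -3
patient=Omar: (no match → NULL) → NULL
patient=Quinn: age >= 82 → -5
patient=Rosa: age >= 43 → -1
patient=Vik: age >= 43 → -3
patient=Wes: age >= 82 → -3
patient=Xiu: (no match → NULL) → NULL
patient=Yara: (no match → NULL) → NULL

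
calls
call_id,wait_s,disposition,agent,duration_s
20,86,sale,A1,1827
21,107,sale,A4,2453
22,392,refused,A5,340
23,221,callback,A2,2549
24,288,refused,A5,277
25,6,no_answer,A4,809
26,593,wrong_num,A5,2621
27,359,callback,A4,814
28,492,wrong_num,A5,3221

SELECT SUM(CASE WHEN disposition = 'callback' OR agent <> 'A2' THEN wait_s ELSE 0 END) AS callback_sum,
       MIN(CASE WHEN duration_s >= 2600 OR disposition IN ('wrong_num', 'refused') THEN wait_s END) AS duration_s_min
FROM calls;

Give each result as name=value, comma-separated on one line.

[callback_sum: disposition = 'callback' OR agent <> 'A2']
call_id=20: ✓ → 86
call_id=21: ✓ → 107
call_id=22: ✓ → 392
call_id=23: ✓ → 221
call_id=24: ✓ → 288
call_id=25: ✓ → 6
call_id=26: ✓ → 593
call_id=27: ✓ → 359
call_id=28: ✓ → 492
callback_sum = 86 + 107 + 392 + 221 + 288 + 6 + 593 + 359 + 492 = 2544
—
[duration_s_min: duration_s >= 2600 OR disposition IN ('wrong_num', 'refused')]
call_id=20: ✗
call_id=21: ✗
call_id=22: ✓ → 392
call_id=23: ✗
call_id=24: ✓ → 288
call_id=25: ✗
call_id=26: ✓ → 593
call_id=27: ✗
call_id=28: ✓ → 492
duration_s_min = MIN(392, 288, 593, 492) = 288

callback_sum=2544, duration_s_min=288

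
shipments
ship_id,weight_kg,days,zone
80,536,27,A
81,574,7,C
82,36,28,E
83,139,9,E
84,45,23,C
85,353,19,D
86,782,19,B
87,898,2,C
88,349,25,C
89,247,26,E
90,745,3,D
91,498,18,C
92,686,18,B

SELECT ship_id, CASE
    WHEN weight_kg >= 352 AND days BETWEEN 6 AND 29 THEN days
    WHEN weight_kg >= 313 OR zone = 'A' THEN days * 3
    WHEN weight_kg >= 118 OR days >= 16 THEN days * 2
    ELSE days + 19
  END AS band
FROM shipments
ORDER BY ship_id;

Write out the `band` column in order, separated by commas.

ship_id=80: weight_kg >= 352 AND days BETWEEN 6 AND 29 → 27
ship_id=81: weight_kg >= 352 AND days BETWEEN 6 AND 29 → 7
ship_id=82: weight_kg >= 118 OR days >= 16 → 56
ship_id=83: weight_kg >= 118 OR days >= 16 → 18
ship_id=84: weight_kg >= 118 OR days >= 16 → 46
ship_id=85: weight_kg >= 352 AND days BETWEEN 6 AND 29 → 19
ship_id=86: weight_kg >= 352 AND days BETWEEN 6 AND 29 → 19
ship_id=87: weight_kg >= 313 OR zone = 'A' → 6
ship_id=88: weight_kg >= 313 OR zone = 'A' → 75
ship_id=89: weight_kg >= 118 OR days >= 16 → 52
ship_id=90: weight_kg >= 313 OR zone = 'A' → 9
ship_id=91: weight_kg >= 352 AND days BETWEEN 6 AND 29 → 18
ship_id=92: weight_kg >= 352 AND days BETWEEN 6 AND 29 → 18

27, 7, 56, 18, 46, 19, 19, 6, 75, 52, 9, 18, 18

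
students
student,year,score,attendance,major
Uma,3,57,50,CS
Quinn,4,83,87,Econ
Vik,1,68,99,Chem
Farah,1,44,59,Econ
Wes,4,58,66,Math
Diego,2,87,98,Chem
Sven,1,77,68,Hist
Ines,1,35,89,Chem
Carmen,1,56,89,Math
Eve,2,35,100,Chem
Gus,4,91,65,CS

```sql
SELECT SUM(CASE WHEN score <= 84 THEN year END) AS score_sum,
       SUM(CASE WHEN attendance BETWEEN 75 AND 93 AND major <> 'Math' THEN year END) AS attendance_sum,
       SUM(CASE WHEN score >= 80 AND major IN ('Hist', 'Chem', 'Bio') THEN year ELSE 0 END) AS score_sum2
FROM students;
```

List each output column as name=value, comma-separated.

[score_sum: score <= 84]
student=Uma: ✓ → 3
student=Quinn: ✓ → 4
student=Vik: ✓ → 1
student=Farah: ✓ → 1
student=Wes: ✓ → 4
student=Diego: ✗
student=Sven: ✓ → 1
student=Ines: ✓ → 1
student=Carmen: ✓ → 1
student=Eve: ✓ → 2
student=Gus: ✗
score_sum = 3 + 4 + 1 + 1 + 4 + 1 + 1 + 1 + 2 = 18
—
[attendance_sum: attendance BETWEEN 75 AND 93 AND major <> 'Math']
student=Uma: ✗
student=Quinn: ✓ → 4
student=Vik: ✗
student=Farah: ✗
student=Wes: ✗
student=Diego: ✗
student=Sven: ✗
student=Ines: ✓ → 1
student=Carmen: ✗
student=Eve: ✗
student=Gus: ✗
attendance_sum = 4 + 1 = 5
—
[score_sum2: score >= 80 AND major IN ('Hist', 'Chem', 'Bio')]
student=Uma: ✗
student=Quinn: ✗
student=Vik: ✗
student=Farah: ✗
student=Wes: ✗
student=Diego: ✓ → 2
student=Sven: ✗
student=Ines: ✗
student=Carmen: ✗
student=Eve: ✗
student=Gus: ✗
score_sum2 = 2

score_sum=18, attendance_sum=5, score_sum2=2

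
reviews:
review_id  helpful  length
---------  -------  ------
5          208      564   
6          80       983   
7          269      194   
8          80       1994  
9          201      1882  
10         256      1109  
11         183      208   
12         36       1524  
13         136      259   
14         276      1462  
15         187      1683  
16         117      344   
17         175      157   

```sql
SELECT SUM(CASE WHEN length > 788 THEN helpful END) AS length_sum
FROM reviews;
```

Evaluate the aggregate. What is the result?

review_id=5: ✗
review_id=6: ✓ → 80
review_id=7: ✗
review_id=8: ✓ → 80
review_id=9: ✓ → 201
review_id=10: ✓ → 256
review_id=11: ✗
review_id=12: ✓ → 36
review_id=13: ✗
review_id=14: ✓ → 276
review_id=15: ✓ → 187
review_id=16: ✗
review_id=17: ✗
length_sum = 80 + 80 + 201 + 256 + 36 + 276 + 187 = 1116

1116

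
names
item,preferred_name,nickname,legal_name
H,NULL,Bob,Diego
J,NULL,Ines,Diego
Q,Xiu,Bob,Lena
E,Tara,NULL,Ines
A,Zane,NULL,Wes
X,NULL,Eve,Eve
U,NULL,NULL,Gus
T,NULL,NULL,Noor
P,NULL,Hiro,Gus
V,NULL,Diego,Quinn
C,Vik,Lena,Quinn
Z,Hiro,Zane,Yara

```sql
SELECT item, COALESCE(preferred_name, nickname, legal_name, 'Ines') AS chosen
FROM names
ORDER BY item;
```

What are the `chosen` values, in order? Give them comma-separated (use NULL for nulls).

Zane, Vik, Tara, Bob, Ines, Hiro, Xiu, Noor, Gus, Diego, Eve, Hiro

item=A: preferred_name=Zane → Zane
item=C: preferred_name=Vik → Vik
item=E: preferred_name=Tara → Tara
item=H: preferred_name=NULL, nickname=Bob → Bob
item=J: preferred_name=NULL, nickname=Ines → Ines
item=P: preferred_name=NULL, nickname=Hiro → Hiro
item=Q: preferred_name=Xiu → Xiu
item=T: preferred_name=NULL, nickname=NULL, legal_name=Noor → Noor
item=U: preferred_name=NULL, nickname=NULL, legal_name=Gus → Gus
item=V: preferred_name=NULL, nickname=Diego → Diego
item=X: preferred_name=NULL, nickname=Eve → Eve
item=Z: preferred_name=Hiro → Hiro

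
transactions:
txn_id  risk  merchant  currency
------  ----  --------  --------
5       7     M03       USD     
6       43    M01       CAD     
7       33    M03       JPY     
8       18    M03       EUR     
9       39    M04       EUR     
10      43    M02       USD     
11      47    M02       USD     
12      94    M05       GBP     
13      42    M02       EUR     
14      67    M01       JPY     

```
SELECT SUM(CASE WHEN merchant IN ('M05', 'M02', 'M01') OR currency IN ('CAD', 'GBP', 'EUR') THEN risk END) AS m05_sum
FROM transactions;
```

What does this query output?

txn_id=5: ✗
txn_id=6: ✓ → 43
txn_id=7: ✗
txn_id=8: ✓ → 18
txn_id=9: ✓ → 39
txn_id=10: ✓ → 43
txn_id=11: ✓ → 47
txn_id=12: ✓ → 94
txn_id=13: ✓ → 42
txn_id=14: ✓ → 67
m05_sum = 43 + 18 + 39 + 43 + 47 + 94 + 42 + 67 = 393

393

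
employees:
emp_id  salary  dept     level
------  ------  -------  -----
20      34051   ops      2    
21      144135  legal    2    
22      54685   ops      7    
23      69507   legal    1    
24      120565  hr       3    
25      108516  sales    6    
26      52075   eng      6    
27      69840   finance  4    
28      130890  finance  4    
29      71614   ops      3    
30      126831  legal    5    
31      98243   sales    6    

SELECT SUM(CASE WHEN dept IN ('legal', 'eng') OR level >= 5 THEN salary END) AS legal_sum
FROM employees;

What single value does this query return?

653992

emp_id=20: ✗
emp_id=21: ✓ → 144135
emp_id=22: ✓ → 54685
emp_id=23: ✓ → 69507
emp_id=24: ✗
emp_id=25: ✓ → 108516
emp_id=26: ✓ → 52075
emp_id=27: ✗
emp_id=28: ✗
emp_id=29: ✗
emp_id=30: ✓ → 126831
emp_id=31: ✓ → 98243
legal_sum = 144135 + 54685 + 69507 + 108516 + 52075 + 126831 + 98243 = 653992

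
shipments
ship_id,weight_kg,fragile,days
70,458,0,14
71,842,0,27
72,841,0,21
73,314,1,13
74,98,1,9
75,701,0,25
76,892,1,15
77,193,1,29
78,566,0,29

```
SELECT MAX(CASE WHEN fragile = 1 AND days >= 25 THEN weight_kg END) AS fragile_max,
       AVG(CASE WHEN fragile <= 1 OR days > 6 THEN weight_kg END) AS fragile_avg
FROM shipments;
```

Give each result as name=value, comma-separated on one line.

fragile_max=193, fragile_avg=545

[fragile_max: fragile = 1 AND days >= 25]
ship_id=70: ✗
ship_id=71: ✗
ship_id=72: ✗
ship_id=73: ✗
ship_id=74: ✗
ship_id=75: ✗
ship_id=76: ✗
ship_id=77: ✓ → 193
ship_id=78: ✗
fragile_max = MAX(193) = 193
—
[fragile_avg: fragile <= 1 OR days > 6]
ship_id=70: ✓ → 458
ship_id=71: ✓ → 842
ship_id=72: ✓ → 841
ship_id=73: ✓ → 314
ship_id=74: ✓ → 98
ship_id=75: ✓ → 701
ship_id=76: ✓ → 892
ship_id=77: ✓ → 193
ship_id=78: ✓ → 566
fragile_avg = (458 + 842 + 841 + 314 + 98 + 701 + 892 + 193 + 566) / 9 = 545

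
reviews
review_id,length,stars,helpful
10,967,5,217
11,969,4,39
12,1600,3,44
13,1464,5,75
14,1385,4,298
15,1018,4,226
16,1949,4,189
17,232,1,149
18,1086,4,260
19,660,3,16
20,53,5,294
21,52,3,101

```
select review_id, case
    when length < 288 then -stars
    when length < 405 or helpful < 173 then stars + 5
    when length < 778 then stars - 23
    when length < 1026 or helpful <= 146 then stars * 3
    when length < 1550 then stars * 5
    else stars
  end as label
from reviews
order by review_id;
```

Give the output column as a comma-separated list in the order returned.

15, 9, 8, 10, 20, 12, 4, -1, 20, 8, -5, -3

review_id=10: length < 1026 or helpful <= 146 → 15
review_id=11: length < 405 or helpful < 173 → 9
review_id=12: length < 405 or helpful < 173 → 8
review_id=13: length < 405 or helpful < 173 → 10
review_id=14: length < 1550 → 20
review_id=15: length < 1026 or helpful <= 146 → 12
review_id=16: ELSE → 4
review_id=17: length < 288 → -1
review_id=18: length < 1550 → 20
review_id=19: length < 405 or helpful < 173 → 8
review_id=20: length < 288 → -5
review_id=21: length < 288 → -3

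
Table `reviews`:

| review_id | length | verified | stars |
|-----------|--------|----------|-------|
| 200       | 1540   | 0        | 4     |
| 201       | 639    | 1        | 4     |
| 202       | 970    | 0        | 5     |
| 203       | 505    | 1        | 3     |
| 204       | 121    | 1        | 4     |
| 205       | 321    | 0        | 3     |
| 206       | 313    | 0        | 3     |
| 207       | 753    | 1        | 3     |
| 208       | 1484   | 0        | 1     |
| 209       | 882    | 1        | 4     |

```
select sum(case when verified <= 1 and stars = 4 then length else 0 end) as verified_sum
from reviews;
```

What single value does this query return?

3182

review_id=200: ✓ → 1540
review_id=201: ✓ → 639
review_id=202: ✗
review_id=203: ✗
review_id=204: ✓ → 121
review_id=205: ✗
review_id=206: ✗
review_id=207: ✗
review_id=208: ✗
review_id=209: ✓ → 882
verified_sum = 1540 + 639 + 121 + 882 = 3182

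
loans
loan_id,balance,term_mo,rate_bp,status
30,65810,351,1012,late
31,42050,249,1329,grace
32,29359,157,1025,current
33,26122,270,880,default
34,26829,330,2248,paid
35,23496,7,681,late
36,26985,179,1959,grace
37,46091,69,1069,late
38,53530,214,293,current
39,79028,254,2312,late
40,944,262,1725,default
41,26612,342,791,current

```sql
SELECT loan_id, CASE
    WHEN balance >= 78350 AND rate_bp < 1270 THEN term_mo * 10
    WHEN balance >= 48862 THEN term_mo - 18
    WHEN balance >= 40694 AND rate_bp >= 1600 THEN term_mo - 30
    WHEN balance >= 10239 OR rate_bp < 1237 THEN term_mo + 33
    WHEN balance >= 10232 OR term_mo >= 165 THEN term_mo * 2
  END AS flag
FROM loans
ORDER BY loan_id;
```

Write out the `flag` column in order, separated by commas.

loan_id=30: balance >= 48862 → 333
loan_id=31: balance >= 10239 OR rate_bp < 1237 → 282
loan_id=32: balance >= 10239 OR rate_bp < 1237 → 190
loan_id=33: balance >= 10239 OR rate_bp < 1237 → 303
loan_id=34: balance >= 10239 OR rate_bp < 1237 → 363
loan_id=35: balance >= 10239 OR rate_bp < 1237 → 40
loan_id=36: balance >= 10239 OR rate_bp < 1237 → 212
loan_id=37: balance >= 10239 OR rate_bp < 1237 → 102
loan_id=38: balance >= 48862 → 196
loan_id=39: balance >= 48862 → 236
loan_id=40: balance >= 10232 OR term_mo >= 165 → 524
loan_id=41: balance >= 10239 OR rate_bp < 1237 → 375

333, 282, 190, 303, 363, 40, 212, 102, 196, 236, 524, 375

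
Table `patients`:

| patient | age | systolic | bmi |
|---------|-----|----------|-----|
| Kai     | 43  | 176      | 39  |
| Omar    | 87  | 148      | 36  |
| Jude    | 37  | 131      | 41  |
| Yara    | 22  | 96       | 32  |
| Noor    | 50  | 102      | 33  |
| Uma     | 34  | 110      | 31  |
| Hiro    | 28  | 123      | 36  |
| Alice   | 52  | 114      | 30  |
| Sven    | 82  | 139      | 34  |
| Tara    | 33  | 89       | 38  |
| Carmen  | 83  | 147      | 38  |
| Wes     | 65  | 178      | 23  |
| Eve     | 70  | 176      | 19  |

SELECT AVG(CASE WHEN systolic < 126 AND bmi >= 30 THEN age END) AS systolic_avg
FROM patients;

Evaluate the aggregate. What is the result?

patient=Kai: ✗
patient=Omar: ✗
patient=Jude: ✗
patient=Yara: ✓ → 22
patient=Noor: ✓ → 50
patient=Uma: ✓ → 34
patient=Hiro: ✓ → 28
patient=Alice: ✓ → 52
patient=Sven: ✗
patient=Tara: ✓ → 33
patient=Carmen: ✗
patient=Wes: ✗
patient=Eve: ✗
systolic_avg = (22 + 50 + 34 + 28 + 52 + 33) / 6 = 36.5

36.5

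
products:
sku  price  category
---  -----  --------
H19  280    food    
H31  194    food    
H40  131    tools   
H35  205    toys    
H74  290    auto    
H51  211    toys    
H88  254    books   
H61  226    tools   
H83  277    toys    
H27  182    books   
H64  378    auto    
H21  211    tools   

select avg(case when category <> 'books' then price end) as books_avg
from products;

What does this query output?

sku=H19: ✓ → 280
sku=H31: ✓ → 194
sku=H40: ✓ → 131
sku=H35: ✓ → 205
sku=H74: ✓ → 290
sku=H51: ✓ → 211
sku=H88: ✗
sku=H61: ✓ → 226
sku=H83: ✓ → 277
sku=H27: ✗
sku=H64: ✓ → 378
sku=H21: ✓ → 211
books_avg = (280 + 194 + 131 + 205 + 290 + 211 + 226 + 277 + 378 + 211) / 10 = 240.3

240.3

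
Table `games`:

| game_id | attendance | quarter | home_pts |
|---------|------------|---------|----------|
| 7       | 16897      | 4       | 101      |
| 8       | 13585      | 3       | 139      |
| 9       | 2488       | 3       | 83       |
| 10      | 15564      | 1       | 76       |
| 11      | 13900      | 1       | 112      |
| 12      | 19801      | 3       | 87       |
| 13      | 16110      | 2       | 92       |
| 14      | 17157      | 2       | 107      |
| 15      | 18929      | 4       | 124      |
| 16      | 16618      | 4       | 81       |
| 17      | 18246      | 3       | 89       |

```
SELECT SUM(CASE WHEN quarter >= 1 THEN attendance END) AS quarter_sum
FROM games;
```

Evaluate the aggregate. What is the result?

169295

game_id=7: ✓ → 16897
game_id=8: ✓ → 13585
game_id=9: ✓ → 2488
game_id=10: ✓ → 15564
game_id=11: ✓ → 13900
game_id=12: ✓ → 19801
game_id=13: ✓ → 16110
game_id=14: ✓ → 17157
game_id=15: ✓ → 18929
game_id=16: ✓ → 16618
game_id=17: ✓ → 18246
quarter_sum = 16897 + 13585 + 2488 + 15564 + 13900 + 19801 + 16110 + 17157 + 18929 + 16618 + 18246 = 169295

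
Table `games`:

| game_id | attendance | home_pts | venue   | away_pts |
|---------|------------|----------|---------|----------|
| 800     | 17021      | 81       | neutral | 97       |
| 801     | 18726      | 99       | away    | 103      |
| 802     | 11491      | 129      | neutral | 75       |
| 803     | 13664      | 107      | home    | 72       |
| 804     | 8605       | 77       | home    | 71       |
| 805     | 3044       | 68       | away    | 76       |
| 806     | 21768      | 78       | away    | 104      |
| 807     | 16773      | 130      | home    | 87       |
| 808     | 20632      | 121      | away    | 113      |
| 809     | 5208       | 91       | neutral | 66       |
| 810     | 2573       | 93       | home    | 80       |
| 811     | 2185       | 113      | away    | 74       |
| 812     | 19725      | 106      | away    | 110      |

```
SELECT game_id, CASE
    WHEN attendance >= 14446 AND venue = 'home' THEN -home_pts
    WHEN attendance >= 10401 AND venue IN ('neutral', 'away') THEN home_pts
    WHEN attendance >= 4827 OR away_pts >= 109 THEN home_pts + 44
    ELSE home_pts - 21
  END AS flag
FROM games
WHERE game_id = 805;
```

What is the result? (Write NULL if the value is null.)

47

game_id = 805: attendance=3044, home_pts=68, venue=away, away_pts=76.
attendance >= 14446 AND venue = 'home' → false
attendance >= 10401 AND venue IN ('neutral', 'away') → false
attendance >= 4827 OR away_pts >= 109 → false
No prior WHEN matched → ELSE → 47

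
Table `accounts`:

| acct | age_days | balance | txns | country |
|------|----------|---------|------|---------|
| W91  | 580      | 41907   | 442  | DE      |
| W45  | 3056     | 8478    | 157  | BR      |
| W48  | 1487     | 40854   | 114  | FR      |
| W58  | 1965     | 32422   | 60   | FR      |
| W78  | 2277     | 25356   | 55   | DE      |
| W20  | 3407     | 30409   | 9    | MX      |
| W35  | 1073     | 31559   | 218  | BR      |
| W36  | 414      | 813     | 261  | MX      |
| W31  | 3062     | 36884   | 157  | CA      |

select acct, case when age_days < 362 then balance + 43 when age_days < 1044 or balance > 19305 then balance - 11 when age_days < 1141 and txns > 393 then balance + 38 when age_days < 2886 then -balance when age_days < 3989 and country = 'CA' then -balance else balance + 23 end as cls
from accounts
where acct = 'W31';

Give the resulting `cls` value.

acct = W31: age_days=3062, balance=36884, txns=157, country=CA.
age_days < 362 → false
age_days < 1044 or balance > 19305 → true → 36873

36873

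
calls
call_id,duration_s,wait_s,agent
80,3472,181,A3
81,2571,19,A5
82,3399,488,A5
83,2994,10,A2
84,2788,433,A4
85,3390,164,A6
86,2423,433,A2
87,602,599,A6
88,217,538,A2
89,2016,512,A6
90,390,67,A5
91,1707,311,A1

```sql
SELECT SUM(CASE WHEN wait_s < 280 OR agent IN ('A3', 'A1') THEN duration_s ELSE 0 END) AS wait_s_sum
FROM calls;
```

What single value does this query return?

call_id=80: ✓ → 3472
call_id=81: ✓ → 2571
call_id=82: ✗
call_id=83: ✓ → 2994
call_id=84: ✗
call_id=85: ✓ → 3390
call_id=86: ✗
call_id=87: ✗
call_id=88: ✗
call_id=89: ✗
call_id=90: ✓ → 390
call_id=91: ✓ → 1707
wait_s_sum = 3472 + 2571 + 2994 + 3390 + 390 + 1707 = 14524

14524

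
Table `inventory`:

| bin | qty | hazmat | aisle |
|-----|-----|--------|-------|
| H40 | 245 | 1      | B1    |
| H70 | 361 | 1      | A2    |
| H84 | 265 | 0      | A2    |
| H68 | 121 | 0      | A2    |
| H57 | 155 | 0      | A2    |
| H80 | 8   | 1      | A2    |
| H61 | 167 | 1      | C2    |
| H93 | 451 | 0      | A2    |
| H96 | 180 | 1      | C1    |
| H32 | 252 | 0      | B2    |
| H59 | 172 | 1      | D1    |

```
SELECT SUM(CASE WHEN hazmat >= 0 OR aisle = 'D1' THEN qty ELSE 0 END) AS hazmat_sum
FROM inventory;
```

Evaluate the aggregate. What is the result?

bin=H40: ✓ → 245
bin=H70: ✓ → 361
bin=H84: ✓ → 265
bin=H68: ✓ → 121
bin=H57: ✓ → 155
bin=H80: ✓ → 8
bin=H61: ✓ → 167
bin=H93: ✓ → 451
bin=H96: ✓ → 180
bin=H32: ✓ → 252
bin=H59: ✓ → 172
hazmat_sum = 245 + 361 + 265 + 121 + 155 + 8 + 167 + 451 + 180 + 252 + 172 = 2377

2377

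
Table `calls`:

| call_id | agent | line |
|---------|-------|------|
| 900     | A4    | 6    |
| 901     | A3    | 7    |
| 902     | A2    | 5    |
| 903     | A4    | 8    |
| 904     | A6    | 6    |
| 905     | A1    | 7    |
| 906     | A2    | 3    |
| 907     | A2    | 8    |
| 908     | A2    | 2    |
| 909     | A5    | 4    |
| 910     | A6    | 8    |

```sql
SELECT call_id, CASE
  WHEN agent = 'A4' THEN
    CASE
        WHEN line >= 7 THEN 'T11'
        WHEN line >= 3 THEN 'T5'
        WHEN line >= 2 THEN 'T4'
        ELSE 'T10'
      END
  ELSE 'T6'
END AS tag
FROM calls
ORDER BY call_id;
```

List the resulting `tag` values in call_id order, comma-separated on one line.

call_id=900: agent='A4' → inner[line >= 3] → T5
call_id=901: agent='A3' → outer ELSE → T6
call_id=902: agent='A2' → outer ELSE → T6
call_id=903: agent='A4' → inner[line >= 7] → T11
call_id=904: agent='A6' → outer ELSE → T6
call_id=905: agent='A1' → outer ELSE → T6
call_id=906: agent='A2' → outer ELSE → T6
call_id=907: agent='A2' → outer ELSE → T6
call_id=908: agent='A2' → outer ELSE → T6
call_id=909: agent='A5' → outer ELSE → T6
call_id=910: agent='A6' → outer ELSE → T6

T5, T6, T6, T11, T6, T6, T6, T6, T6, T6, T6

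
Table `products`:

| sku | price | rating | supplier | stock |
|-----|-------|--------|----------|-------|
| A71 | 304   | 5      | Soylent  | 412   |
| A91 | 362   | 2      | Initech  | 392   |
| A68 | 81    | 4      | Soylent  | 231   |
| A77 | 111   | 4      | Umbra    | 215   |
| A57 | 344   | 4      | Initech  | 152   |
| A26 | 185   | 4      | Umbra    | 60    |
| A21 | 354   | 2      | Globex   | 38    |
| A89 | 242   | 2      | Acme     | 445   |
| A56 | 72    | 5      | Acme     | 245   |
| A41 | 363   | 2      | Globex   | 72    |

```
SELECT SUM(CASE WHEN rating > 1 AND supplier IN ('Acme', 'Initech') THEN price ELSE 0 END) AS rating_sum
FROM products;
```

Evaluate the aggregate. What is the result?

sku=A71: ✗
sku=A91: ✓ → 362
sku=A68: ✗
sku=A77: ✗
sku=A57: ✓ → 344
sku=A26: ✗
sku=A21: ✗
sku=A89: ✓ → 242
sku=A56: ✓ → 72
sku=A41: ✗
rating_sum = 362 + 344 + 242 + 72 = 1020

1020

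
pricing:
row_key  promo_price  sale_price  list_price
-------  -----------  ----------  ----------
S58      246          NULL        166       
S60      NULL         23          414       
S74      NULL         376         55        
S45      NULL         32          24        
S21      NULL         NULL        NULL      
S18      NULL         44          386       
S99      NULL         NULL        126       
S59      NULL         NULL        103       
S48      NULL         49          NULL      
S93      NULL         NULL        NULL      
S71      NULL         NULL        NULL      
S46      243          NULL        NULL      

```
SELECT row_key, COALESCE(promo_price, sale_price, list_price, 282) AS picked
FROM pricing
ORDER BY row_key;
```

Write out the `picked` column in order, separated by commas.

44, 282, 32, 243, 49, 246, 103, 23, 282, 376, 282, 126

row_key=S18: promo_price=NULL, sale_price=44 → 44
row_key=S21: promo_price=NULL, sale_price=NULL, list_price=NULL, → literal 282 → 282
row_key=S45: promo_price=NULL, sale_price=32 → 32
row_key=S46: promo_price=243 → 243
row_key=S48: promo_price=NULL, sale_price=49 → 49
row_key=S58: promo_price=246 → 246
row_key=S59: promo_price=NULL, sale_price=NULL, list_price=103 → 103
row_key=S60: promo_price=NULL, sale_price=23 → 23
row_key=S71: promo_price=NULL, sale_price=NULL, list_price=NULL, → literal 282 → 282
row_key=S74: promo_price=NULL, sale_price=376 → 376
row_key=S93: promo_price=NULL, sale_price=NULL, list_price=NULL, → literal 282 → 282
row_key=S99: promo_price=NULL, sale_price=NULL, list_price=126 → 126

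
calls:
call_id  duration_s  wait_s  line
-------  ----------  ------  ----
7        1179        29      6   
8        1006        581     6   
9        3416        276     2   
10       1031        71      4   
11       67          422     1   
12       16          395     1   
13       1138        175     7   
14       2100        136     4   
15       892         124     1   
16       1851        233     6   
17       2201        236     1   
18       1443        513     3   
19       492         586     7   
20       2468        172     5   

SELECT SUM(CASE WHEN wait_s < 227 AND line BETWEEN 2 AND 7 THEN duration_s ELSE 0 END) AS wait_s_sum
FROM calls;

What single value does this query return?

call_id=7: ✓ → 1179
call_id=8: ✗
call_id=9: ✗
call_id=10: ✓ → 1031
call_id=11: ✗
call_id=12: ✗
call_id=13: ✓ → 1138
call_id=14: ✓ → 2100
call_id=15: ✗
call_id=16: ✗
call_id=17: ✗
call_id=18: ✗
call_id=19: ✗
call_id=20: ✓ → 2468
wait_s_sum = 1179 + 1031 + 1138 + 2100 + 2468 = 7916

7916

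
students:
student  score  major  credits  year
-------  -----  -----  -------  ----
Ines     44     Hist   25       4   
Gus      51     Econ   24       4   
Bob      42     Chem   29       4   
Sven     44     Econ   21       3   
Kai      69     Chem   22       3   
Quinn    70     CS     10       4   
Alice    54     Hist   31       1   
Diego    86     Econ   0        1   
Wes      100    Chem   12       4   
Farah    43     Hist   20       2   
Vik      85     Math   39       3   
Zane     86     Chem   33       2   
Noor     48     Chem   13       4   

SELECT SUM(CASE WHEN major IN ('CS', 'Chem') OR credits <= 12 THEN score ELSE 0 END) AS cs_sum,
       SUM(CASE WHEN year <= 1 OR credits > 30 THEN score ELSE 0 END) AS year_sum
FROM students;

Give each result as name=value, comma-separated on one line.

[cs_sum: major IN ('CS', 'Chem') OR credits <= 12]
student=Ines: ✗
student=Gus: ✗
student=Bob: ✓ → 42
student=Sven: ✗
student=Kai: ✓ → 69
student=Quinn: ✓ → 70
student=Alice: ✗
student=Diego: ✓ → 86
student=Wes: ✓ → 100
student=Farah: ✗
student=Vik: ✗
student=Zane: ✓ → 86
student=Noor: ✓ → 48
cs_sum = 42 + 69 + 70 + 86 + 100 + 86 + 48 = 501
—
[year_sum: year <= 1 OR credits > 30]
student=Ines: ✗
student=Gus: ✗
student=Bob: ✗
student=Sven: ✗
student=Kai: ✗
student=Quinn: ✗
student=Alice: ✓ → 54
student=Diego: ✓ → 86
student=Wes: ✗
student=Farah: ✗
student=Vik: ✓ → 85
student=Zane: ✓ → 86
student=Noor: ✗
year_sum = 54 + 86 + 85 + 86 = 311

cs_sum=501, year_sum=311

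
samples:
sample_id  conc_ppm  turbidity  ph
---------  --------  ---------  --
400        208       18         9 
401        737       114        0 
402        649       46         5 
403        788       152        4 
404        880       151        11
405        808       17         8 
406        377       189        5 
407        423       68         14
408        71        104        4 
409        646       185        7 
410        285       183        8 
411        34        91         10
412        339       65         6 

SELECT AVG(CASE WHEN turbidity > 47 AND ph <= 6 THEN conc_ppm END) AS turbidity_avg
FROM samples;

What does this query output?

462.4

sample_id=400: ✗
sample_id=401: ✓ → 737
sample_id=402: ✗
sample_id=403: ✓ → 788
sample_id=404: ✗
sample_id=405: ✗
sample_id=406: ✓ → 377
sample_id=407: ✗
sample_id=408: ✓ → 71
sample_id=409: ✗
sample_id=410: ✗
sample_id=411: ✗
sample_id=412: ✓ → 339
turbidity_avg = (737 + 788 + 377 + 71 + 339) / 5 = 462.4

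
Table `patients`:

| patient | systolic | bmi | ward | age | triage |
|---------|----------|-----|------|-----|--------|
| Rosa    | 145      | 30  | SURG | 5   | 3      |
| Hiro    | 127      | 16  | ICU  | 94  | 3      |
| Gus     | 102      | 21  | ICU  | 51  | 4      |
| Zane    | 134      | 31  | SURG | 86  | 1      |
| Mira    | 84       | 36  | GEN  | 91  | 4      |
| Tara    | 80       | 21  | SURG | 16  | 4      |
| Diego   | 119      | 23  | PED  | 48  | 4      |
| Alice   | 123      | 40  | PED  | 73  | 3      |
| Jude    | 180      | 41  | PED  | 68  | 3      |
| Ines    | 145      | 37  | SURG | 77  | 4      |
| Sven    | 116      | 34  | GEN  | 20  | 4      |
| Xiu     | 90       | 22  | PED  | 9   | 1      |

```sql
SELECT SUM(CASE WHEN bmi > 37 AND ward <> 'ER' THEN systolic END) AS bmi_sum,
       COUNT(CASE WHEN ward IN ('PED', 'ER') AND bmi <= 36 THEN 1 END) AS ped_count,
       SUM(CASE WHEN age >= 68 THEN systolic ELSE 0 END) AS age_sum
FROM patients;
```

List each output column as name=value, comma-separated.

[bmi_sum: bmi > 37 AND ward <> 'ER']
patient=Rosa: ✗
patient=Hiro: ✗
patient=Gus: ✗
patient=Zane: ✗
patient=Mira: ✗
patient=Tara: ✗
patient=Diego: ✗
patient=Alice: ✓ → 123
patient=Jude: ✓ → 180
patient=Ines: ✗
patient=Sven: ✗
patient=Xiu: ✗
bmi_sum = 123 + 180 = 303
—
[ped_count: ward IN ('PED', 'ER') AND bmi <= 36]
patient=Rosa: ✗
patient=Hiro: ✗
patient=Gus: ✗
patient=Zane: ✗
patient=Mira: ✗
patient=Tara: ✗
patient=Diego: ✓ → 1
patient=Alice: ✗
patient=Jude: ✗
patient=Ines: ✗
patient=Sven: ✗
patient=Xiu: ✓ → 1
ped_count = COUNT(1, 1) = 2
—
[age_sum: age >= 68]
patient=Rosa: ✗
patient=Hiro: ✓ → 127
patient=Gus: ✗
patient=Zane: ✓ → 134
patient=Mira: ✓ → 84
patient=Tara: ✗
patient=Diego: ✗
patient=Alice: ✓ → 123
patient=Jude: ✓ → 180
patient=Ines: ✓ → 145
patient=Sven: ✗
patient=Xiu: ✗
age_sum = 127 + 134 + 84 + 123 + 180 + 145 = 793

bmi_sum=303, ped_count=2, age_sum=793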